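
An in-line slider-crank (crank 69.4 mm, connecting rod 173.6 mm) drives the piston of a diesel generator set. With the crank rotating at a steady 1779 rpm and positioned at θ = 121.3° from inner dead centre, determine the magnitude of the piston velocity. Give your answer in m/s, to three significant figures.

ω = 2π·1779/60 = 186.3 rad/s
For an in-line slider-crank, x = r cosθ + √(L² − r² sin²θ), so v = −rω sinθ·[1 + r cosθ/√(L² − r² sin²θ)].
With r = 0.0694 m, L = 0.1736 m, θ = 121.3°: √(L² − r² sin²θ) = 0.16316 m.
v = −0.0694·186.3·0.85446·[1 + 0.0694·-0.51952/0.16316] = -8.6061 m/s.
|v| = 8.6061 m/s.

8.61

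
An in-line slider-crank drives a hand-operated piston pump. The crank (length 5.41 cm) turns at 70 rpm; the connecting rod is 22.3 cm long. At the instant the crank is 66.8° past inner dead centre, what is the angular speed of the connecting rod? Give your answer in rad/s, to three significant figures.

0.719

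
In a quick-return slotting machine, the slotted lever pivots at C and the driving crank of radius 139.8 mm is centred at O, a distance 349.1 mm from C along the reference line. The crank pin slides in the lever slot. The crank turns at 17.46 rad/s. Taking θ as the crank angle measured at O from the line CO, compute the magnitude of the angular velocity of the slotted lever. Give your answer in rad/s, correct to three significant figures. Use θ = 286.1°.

ω = 17.46 rad/s
Crank pin A relative to C: A = (d + r cosθ, r sinθ); lever angle φ = atan2(r sinθ, d + r cosθ).
Differentiating tanφ: φ̇ = rω(d cosθ + r)/(d² + r² + 2dr cosθ).
d² + r² + 2dr cosθ = |CA|² = 0.168483 m²;  d cosθ + r = +0.23661 m.
|ω_lever| = |0.1398·17.46·+0.23661| / 0.168483 = 3.4279 rad/s.

3.43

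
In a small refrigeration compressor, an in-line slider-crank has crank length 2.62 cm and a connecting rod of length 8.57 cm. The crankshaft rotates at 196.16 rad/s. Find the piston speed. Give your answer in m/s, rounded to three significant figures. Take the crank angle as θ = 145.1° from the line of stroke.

2.19

ω = 196.2 rad/s
For an in-line slider-crank, x = r cosθ + √(L² − r² sin²θ), so v = −rω sinθ·[1 + r cosθ/√(L² − r² sin²θ)].
With r = 0.0262 m, L = 0.0857 m, θ = 145.1°: √(L² − r² sin²θ) = 0.084379 m.
v = −0.0262·196.2·0.57215·[1 + 0.0262·-0.82015/0.084379] = -2.1917 m/s.
|v| = 2.1917 m/s.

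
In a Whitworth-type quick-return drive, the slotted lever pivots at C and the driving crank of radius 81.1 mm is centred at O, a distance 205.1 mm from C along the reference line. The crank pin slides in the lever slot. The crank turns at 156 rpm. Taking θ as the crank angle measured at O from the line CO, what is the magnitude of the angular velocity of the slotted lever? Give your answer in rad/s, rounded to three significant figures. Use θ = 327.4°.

4.39

ω = 16.34 rad/s (from 156 rpm).
Crank pin A relative to C: A = (d + r cosθ, r sinθ); lever angle φ = atan2(r sinθ, d + r cosθ).
Differentiating tanφ: φ̇ = rω(d cosθ + r)/(d² + r² + 2dr cosθ).
d² + r² + 2dr cosθ = |CA|² = 0.0766693 m²;  d cosθ + r = +0.25389 m.
|ω_lever| = |0.0811·16.34·+0.25389| / 0.0766693 = 4.3873 rad/s.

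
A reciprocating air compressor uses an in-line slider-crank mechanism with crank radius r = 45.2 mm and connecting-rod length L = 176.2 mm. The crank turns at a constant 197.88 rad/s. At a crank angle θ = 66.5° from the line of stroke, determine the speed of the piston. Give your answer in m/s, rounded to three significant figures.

9.07

ω = 197.9 rad/s
For an in-line slider-crank, x = r cosθ + √(L² − r² sin²θ), so v = −rω sinθ·[1 + r cosθ/√(L² − r² sin²θ)].
With r = 0.0452 m, L = 0.1762 m, θ = 66.5°: √(L² − r² sin²θ) = 0.17125 m.
v = −0.0452·197.9·0.91706·[1 + 0.0452·0.39875/0.17125] = -9.0656 m/s.
|v| = 9.0656 m/s.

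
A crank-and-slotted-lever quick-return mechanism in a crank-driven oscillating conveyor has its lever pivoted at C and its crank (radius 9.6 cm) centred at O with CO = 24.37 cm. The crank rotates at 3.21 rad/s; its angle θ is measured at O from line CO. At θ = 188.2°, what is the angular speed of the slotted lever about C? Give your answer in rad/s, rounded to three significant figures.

ω = 3.21 rad/s
Crank pin A relative to C: A = (d + r cosθ, r sinθ); lever angle φ = atan2(r sinθ, d + r cosθ).
Differentiating tanφ: φ̇ = rω(d cosθ + r)/(d² + r² + 2dr cosθ).
d² + r² + 2dr cosθ = |CA|² = 0.0222937 m²;  d cosθ + r = -0.14521 m.
|ω_lever| = |0.096·3.21·-0.14521| / 0.0222937 = 2.0072 rad/s.

2.01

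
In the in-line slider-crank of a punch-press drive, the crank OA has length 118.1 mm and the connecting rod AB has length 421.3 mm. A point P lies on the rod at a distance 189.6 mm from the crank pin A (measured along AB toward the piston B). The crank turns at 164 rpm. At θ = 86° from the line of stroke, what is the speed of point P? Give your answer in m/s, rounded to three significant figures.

2.04

ω = 17.17 rad/s.  Crank-pin speed |V_A| = rω = 2.0283 m/s, perpendicular to OA.
Rod angle: sinφ = −(r/L) sinθ ⇒ φ = -16.239°; ω_rod = −rω cosθ/√(L²−r²sin²θ) = -0.34978 rad/s.
V_P = V_A + ω_rod × AP, with AP = 0.1896 m along the rod.
Components: V_Px = −rω sinθ − a·ω_rod·sinφ = -2.0419 m/s;  V_Py = rω cosθ + a·ω_rod·cosφ = +0.077811 m/s.
|V_P| = √(V_Px² + V_Py²) = 2.0433 m/s.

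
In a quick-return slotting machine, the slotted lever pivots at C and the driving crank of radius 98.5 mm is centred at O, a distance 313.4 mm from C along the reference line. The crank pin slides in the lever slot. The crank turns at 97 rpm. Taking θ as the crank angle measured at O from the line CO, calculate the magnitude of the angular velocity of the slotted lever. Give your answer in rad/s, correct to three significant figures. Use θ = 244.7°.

0.435

ω = 10.16 rad/s (from 97 rpm).
Crank pin A relative to C: A = (d + r cosθ, r sinθ); lever angle φ = atan2(r sinθ, d + r cosθ).
Differentiating tanφ: φ̇ = rω(d cosθ + r)/(d² + r² + 2dr cosθ).
d² + r² + 2dr cosθ = |CA|² = 0.0815368 m²;  d cosθ + r = -0.035434 m.
|ω_lever| = |0.0985·10.16·-0.035434| / 0.0815368 = 0.43481 rad/s.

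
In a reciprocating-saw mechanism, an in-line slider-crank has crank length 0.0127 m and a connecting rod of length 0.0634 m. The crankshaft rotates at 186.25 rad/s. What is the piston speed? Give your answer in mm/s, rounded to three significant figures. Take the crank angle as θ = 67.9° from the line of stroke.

ω = 186.2 rad/s
For an in-line slider-crank, x = r cosθ + √(L² − r² sin²θ), so v = −rω sinθ·[1 + r cosθ/√(L² − r² sin²θ)].
With r = 0.0127 m, L = 0.0634 m, θ = 67.9°: √(L² − r² sin²θ) = 0.062298 m.
v = −0.0127·186.2·0.92653·[1 + 0.0127·0.37622/0.062298] = -2.3597 m/s.
|v| = 2.3597 m/s = 2359.7 mm/s.

2360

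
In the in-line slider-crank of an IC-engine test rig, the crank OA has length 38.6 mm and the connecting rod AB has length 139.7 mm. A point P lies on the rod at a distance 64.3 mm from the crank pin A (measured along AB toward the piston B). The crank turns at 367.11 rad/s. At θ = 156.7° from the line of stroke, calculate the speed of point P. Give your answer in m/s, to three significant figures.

ω = 367.1 rad/s.  Crank-pin speed |V_A| = rω = 14.17 m/s, perpendicular to OA.
Rod angle: sinφ = −(r/L) sinθ ⇒ φ = -6.274°; ω_rod = −rω cosθ/√(L²−r²sin²θ) = +93.724 rad/s.
V_P = V_A + ω_rod × AP, with AP = 0.0643 m along the rod.
Components: V_Px = −rω sinθ − a·ω_rod·sinφ = -4.9464 m/s;  V_Py = rω cosθ + a·ω_rod·cosφ = -7.0244 m/s.
|V_P| = √(V_Px² + V_Py²) = 8.5913 m/s.

8.59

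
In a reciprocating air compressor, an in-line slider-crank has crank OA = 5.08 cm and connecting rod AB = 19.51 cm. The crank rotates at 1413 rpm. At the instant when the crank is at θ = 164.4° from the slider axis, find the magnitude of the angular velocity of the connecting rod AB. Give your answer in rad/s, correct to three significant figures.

ω = 148 rad/s (converted from 1413 rpm).
The rod makes angle φ with the slider axis where L sinφ = r sinθ; differentiating, L cosφ·φ̇ = r ω cosθ.
L cosφ = √(L² − r² sin²θ) = 0.19462 m.
|ω_rod| = r ω |cosθ| / √(L² − r² sin²θ) = 0.0508·148·0.96316/0.19462 = 37.2 rad/s.

37.2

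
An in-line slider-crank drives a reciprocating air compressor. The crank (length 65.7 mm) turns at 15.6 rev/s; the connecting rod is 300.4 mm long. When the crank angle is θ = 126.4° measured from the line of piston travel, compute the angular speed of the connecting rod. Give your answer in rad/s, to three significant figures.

ω = 98.02 rad/s (converted from 15.6 rev/s).
The rod makes angle φ with the slider axis where L sinφ = r sinθ; differentiating, L cosφ·φ̇ = r ω cosθ.
L cosφ = √(L² − r² sin²θ) = 0.29571 m.
|ω_rod| = r ω |cosθ| / √(L² − r² sin²θ) = 0.0657·98.02·0.59342/0.29571 = 12.923 rad/s.

12.9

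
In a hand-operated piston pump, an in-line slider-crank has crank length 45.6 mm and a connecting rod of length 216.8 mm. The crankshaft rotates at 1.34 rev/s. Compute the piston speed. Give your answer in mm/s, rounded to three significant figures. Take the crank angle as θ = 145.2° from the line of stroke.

181

ω = 2π·1.34 = 8.419 rad/s
For an in-line slider-crank, x = r cosθ + √(L² − r² sin²θ), so v = −rω sinθ·[1 + r cosθ/√(L² − r² sin²θ)].
With r = 0.0456 m, L = 0.2168 m, θ = 145.2°: √(L² − r² sin²θ) = 0.21523 m.
v = −0.0456·8.419·0.57071·[1 + 0.0456·-0.82115/0.21523] = -0.18099 m/s.
|v| = 0.18099 m/s = 180.99 mm/s.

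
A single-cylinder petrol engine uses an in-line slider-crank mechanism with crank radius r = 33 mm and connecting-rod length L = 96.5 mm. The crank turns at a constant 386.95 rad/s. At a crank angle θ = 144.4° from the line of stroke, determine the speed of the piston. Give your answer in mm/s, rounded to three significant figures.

ω = 386.9 rad/s
For an in-line slider-crank, x = r cosθ + √(L² − r² sin²θ), so v = −rω sinθ·[1 + r cosθ/√(L² − r² sin²θ)].
With r = 0.033 m, L = 0.0965 m, θ = 144.4°: √(L² − r² sin²θ) = 0.094569 m.
v = −0.033·386.9·0.58212·[1 + 0.033·-0.81310/0.094569] = -5.3242 m/s.
|v| = 5.3242 m/s = 5324.2 mm/s.

5320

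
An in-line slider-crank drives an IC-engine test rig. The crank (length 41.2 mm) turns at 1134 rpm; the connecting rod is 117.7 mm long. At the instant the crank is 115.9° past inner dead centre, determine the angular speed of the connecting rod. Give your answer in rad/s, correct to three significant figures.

ω = 118.8 rad/s (converted from 1134 rpm).
The rod makes angle φ with the slider axis where L sinφ = r sinθ; differentiating, L cosφ·φ̇ = r ω cosθ.
L cosφ = √(L² − r² sin²θ) = 0.11171 m.
|ω_rod| = r ω |cosθ| / √(L² − r² sin²θ) = 0.0412·118.8·0.43680/0.11171 = 19.13 rad/s.

19.1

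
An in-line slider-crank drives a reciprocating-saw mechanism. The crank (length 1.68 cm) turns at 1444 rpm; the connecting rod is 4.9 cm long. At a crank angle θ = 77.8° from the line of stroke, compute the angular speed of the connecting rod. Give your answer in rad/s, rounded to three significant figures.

ω = 151.2 rad/s (converted from 1444 rpm).
The rod makes angle φ with the slider axis where L sinφ = r sinθ; differentiating, L cosφ·φ̇ = r ω cosθ.
L cosφ = √(L² − r² sin²θ) = 0.046167 m.
|ω_rod| = r ω |cosθ| / √(L² − r² sin²θ) = 0.0168·151.2·0.21132/0.046167 = 11.629 rad/s.

11.6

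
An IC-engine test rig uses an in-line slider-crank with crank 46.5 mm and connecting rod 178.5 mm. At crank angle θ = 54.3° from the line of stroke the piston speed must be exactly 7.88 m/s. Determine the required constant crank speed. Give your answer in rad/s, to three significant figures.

For an in-line slider-crank, |v_piston| = rω|sinθ|·[1 + r cosθ/√(L² − r² sin²θ)].
With r = 0.0465 m, L = 0.1785 m, θ = 54.3°: the bracketed kinematic factor |dx/dθ| = 0.043635 m.
ω = v/|dx/dθ| = 7.88/0.043635 = 180.59 rad/s.

181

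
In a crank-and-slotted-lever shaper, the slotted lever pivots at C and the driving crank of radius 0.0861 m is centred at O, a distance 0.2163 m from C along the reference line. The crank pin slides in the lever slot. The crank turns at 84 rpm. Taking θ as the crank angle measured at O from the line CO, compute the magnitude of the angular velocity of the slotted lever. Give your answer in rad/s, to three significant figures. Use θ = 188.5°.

5.58

ω = 8.796 rad/s (from 84 rpm).
Crank pin A relative to C: A = (d + r cosθ, r sinθ); lever angle φ = atan2(r sinθ, d + r cosθ).
Differentiating tanφ: φ̇ = rω(d cosθ + r)/(d² + r² + 2dr cosθ).
d² + r² + 2dr cosθ = |CA|² = 0.0173612 m²;  d cosθ + r = -0.12782 m.
|ω_lever| = |0.0861·8.796·-0.12782| / 0.0173612 = 5.5763 rad/s.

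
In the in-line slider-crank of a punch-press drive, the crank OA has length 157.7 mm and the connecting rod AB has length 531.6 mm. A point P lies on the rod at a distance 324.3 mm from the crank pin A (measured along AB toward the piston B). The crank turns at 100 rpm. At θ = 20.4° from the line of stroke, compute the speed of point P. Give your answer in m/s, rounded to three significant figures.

ω = 10.47 rad/s.  Crank-pin speed |V_A| = rω = 1.6514 m/s, perpendicular to OA.
Rod angle: sinφ = −(r/L) sinθ ⇒ φ = -5.935°; ω_rod = −rω cosθ/√(L²−r²sin²θ) = -2.9274 rad/s.
V_P = V_A + ω_rod × AP, with AP = 0.3243 m along the rod.
Components: V_Px = −rω sinθ − a·ω_rod·sinφ = -0.67381 m/s;  V_Py = rω cosθ + a·ω_rod·cosφ = +0.60359 m/s.
|V_P| = √(V_Px² + V_Py²) = 0.90462 m/s.

0.905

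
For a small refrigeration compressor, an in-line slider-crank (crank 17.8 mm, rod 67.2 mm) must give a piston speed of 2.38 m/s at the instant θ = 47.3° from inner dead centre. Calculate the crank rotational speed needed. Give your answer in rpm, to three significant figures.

1470

For an in-line slider-crank, |v_piston| = rω|sinθ|·[1 + r cosθ/√(L² − r² sin²θ)].
With r = 0.0178 m, L = 0.0672 m, θ = 47.3°: the bracketed kinematic factor |dx/dθ| = 0.015477 m.
ω = v/|dx/dθ| = 2.38/0.015477 = 153.78 rad/s.
N = 60ω/(2π) = 1468.4 rpm.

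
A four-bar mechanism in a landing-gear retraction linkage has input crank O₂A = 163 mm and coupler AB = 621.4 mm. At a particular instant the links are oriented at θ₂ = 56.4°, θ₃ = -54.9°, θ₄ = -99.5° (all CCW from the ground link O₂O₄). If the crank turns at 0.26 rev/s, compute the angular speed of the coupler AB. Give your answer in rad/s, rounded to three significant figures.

ω₂ = 1.634 rad/s (from 0.26 rev/s).
Differentiating the loop-closure r₂e^{iθ₂}+r₃e^{iθ₃}=r₁+r₄e^{iθ₄} gives r₂ω₂e^{iθ₂}+r₃ω₃e^{iθ₃}=r₄ω₄e^{iθ₄}.
Eliminating the other unknown: ω₃ = r₂ω₂ sin(θ₄−θ₂) / [r₃ sin(θ₃−θ₄)].
Numerator sine = -0.40833; denominator sine = +0.70215.
Result = 0.163·1.634·(-0.40833) / (0.6214·(+0.70215)) = -0.2492 rad/s; magnitude 0.2492 rad/s.

0.249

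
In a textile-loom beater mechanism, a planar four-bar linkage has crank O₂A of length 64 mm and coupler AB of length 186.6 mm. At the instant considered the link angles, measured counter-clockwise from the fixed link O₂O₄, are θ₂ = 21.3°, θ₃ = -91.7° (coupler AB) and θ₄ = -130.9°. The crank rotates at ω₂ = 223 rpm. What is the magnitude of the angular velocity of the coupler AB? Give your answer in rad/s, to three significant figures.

5.91

ω₂ = 23.35 rad/s (from 223 rpm).
Differentiating the loop-closure r₂e^{iθ₂}+r₃e^{iθ₃}=r₁+r₄e^{iθ₄} gives r₂ω₂e^{iθ₂}+r₃ω₃e^{iθ₃}=r₄ω₄e^{iθ₄}.
Eliminating the other unknown: ω₃ = r₂ω₂ sin(θ₄−θ₂) / [r₃ sin(θ₃−θ₄)].
Numerator sine = -0.46639; denominator sine = +0.63203.
Result = 0.064·23.35·(-0.46639) / (0.1866·(+0.63203)) = -5.9103 rad/s; magnitude 5.9103 rad/s.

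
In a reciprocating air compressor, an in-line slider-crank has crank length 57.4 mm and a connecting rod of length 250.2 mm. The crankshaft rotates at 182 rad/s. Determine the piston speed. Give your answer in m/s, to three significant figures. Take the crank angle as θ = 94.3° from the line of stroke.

ω = 182 rad/s
For an in-line slider-crank, x = r cosθ + √(L² − r² sin²θ), so v = −rω sinθ·[1 + r cosθ/√(L² − r² sin²θ)].
With r = 0.0574 m, L = 0.2502 m, θ = 94.3°: √(L² − r² sin²θ) = 0.24356 m.
v = −0.0574·182·0.99719·[1 + 0.0574·-0.07498/0.24356] = -10.233 m/s.
|v| = 10.233 m/s.

10.2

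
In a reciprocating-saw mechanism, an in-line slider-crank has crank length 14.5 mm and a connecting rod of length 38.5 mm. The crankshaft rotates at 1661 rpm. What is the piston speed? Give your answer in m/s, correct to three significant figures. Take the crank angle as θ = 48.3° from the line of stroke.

ω = 2π·1661/60 = 173.9 rad/s
For an in-line slider-crank, x = r cosθ + √(L² − r² sin²θ), so v = −rω sinθ·[1 + r cosθ/√(L² − r² sin²θ)].
With r = 0.0145 m, L = 0.0385 m, θ = 48.3°: √(L² − r² sin²θ) = 0.036946 m.
v = −0.0145·173.9·0.74664·[1 + 0.0145·0.66523/0.036946] = -2.3747 m/s.
|v| = 2.3747 m/s.

2.37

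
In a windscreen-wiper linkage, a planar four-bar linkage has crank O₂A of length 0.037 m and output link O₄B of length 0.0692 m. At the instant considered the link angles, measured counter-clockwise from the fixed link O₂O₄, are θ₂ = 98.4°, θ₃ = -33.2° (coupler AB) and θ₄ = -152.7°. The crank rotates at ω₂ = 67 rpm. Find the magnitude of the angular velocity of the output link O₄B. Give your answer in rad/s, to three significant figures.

ω₂ = 7.016 rad/s (from 67 rpm).
Differentiating the loop-closure r₂e^{iθ₂}+r₃e^{iθ₃}=r₁+r₄e^{iθ₄} gives r₂ω₂e^{iθ₂}+r₃ω₃e^{iθ₃}=r₄ω₄e^{iθ₄}.
Eliminating the other unknown: ω₄ = r₂ω₂ sin(θ₂−θ₃) / [r₄ sin(θ₄−θ₃)].
Numerator sine = +0.74780; denominator sine = -0.87036.
Result = 0.037·7.016·(+0.74780) / (0.0692·(-0.87036)) = -3.2232 rad/s; magnitude 3.2232 rad/s.

3.22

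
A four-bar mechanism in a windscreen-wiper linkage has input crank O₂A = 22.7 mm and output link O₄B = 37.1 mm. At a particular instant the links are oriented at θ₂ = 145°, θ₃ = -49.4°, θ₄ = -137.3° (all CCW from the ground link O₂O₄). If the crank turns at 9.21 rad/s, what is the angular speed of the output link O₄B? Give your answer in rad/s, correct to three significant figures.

1.40

ω₂ = 9.21 rad/s
Differentiating the loop-closure r₂e^{iθ₂}+r₃e^{iθ₃}=r₁+r₄e^{iθ₄} gives r₂ω₂e^{iθ₂}+r₃ω₃e^{iθ₃}=r₄ω₄e^{iθ₄}.
Eliminating the other unknown: ω₄ = r₂ω₂ sin(θ₂−θ₃) / [r₄ sin(θ₄−θ₃)].
Numerator sine = -0.24869; denominator sine = -0.99933.
Result = 0.0227·9.21·(-0.24869) / (0.0371·(-0.99933)) = +1.4024 rad/s; magnitude 1.4024 rad/s.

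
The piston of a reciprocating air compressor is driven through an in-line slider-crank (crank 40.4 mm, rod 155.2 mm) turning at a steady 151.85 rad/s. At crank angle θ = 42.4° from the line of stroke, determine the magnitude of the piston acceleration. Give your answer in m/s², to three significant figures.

715

ω = 151.8 rad/s
x(θ) = r cosθ + √(L² − r² sin²θ); with ω constant, a = ω²·d²x/dθ².
d²x/dθ² = −r cosθ − r²(cos2θ)/√u − r⁴ sin²2θ/(4u^{3/2}),  u = L² − r² sin²θ = 0.0233449 m².
Substituting r = 0.0404 m, L = 0.1552 m, θ = 42.4°: d²x/dθ² = -0.030987 m.
a = ω²·d²x/dθ² = (151.8)²·(-0.030987) = -714.51 m/s²;  |a| = 714.51 m/s².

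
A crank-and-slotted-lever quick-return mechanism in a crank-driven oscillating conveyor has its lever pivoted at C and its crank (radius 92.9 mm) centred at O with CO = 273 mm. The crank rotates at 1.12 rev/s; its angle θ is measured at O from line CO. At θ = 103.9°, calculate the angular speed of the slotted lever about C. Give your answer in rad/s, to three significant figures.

0.252

ω = 7.037 rad/s (from 1.12 rev/s).
Crank pin A relative to C: A = (d + r cosθ, r sinθ); lever angle φ = atan2(r sinθ, d + r cosθ).
Differentiating tanφ: φ̇ = rω(d cosθ + r)/(d² + r² + 2dr cosθ).
d² + r² + 2dr cosθ = |CA|² = 0.0709742 m²;  d cosθ + r = +0.027318 m.
|ω_lever| = |0.0929·7.037·+0.027318| / 0.0709742 = 0.25163 rad/s.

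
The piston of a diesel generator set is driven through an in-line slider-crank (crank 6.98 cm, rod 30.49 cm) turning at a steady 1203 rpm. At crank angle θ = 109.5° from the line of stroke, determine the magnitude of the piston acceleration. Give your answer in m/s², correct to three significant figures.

570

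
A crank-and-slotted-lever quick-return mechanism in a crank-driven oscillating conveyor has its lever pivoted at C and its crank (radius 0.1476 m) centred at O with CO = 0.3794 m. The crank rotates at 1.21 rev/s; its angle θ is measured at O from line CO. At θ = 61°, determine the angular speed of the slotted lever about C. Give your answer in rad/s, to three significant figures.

1.69

ω = 7.603 rad/s (from 1.21 rev/s).
Crank pin A relative to C: A = (d + r cosθ, r sinθ); lever angle φ = atan2(r sinθ, d + r cosθ).
Differentiating tanφ: φ̇ = rω(d cosθ + r)/(d² + r² + 2dr cosθ).
d² + r² + 2dr cosθ = |CA|² = 0.220028 m²;  d cosθ + r = +0.33154 m.
|ω_lever| = |0.1476·7.603·+0.33154| / 0.220028 = 1.6908 rad/s.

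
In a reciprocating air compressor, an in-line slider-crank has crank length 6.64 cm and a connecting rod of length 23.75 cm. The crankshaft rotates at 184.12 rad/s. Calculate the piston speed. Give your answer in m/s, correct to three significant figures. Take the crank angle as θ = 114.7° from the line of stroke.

ω = 184.1 rad/s
For an in-line slider-crank, x = r cosθ + √(L² − r² sin²θ), so v = −rω sinθ·[1 + r cosθ/√(L² − r² sin²θ)].
With r = 0.0664 m, L = 0.2375 m, θ = 114.7°: √(L² − r² sin²θ) = 0.22971 m.
v = −0.0664·184.1·0.90851·[1 + 0.0664·-0.41787/0.22971] = -9.7654 m/s.
|v| = 9.7654 m/s.

9.77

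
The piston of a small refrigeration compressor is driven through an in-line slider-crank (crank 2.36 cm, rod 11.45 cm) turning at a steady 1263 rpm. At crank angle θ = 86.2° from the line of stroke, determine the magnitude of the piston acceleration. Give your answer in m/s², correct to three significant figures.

58.8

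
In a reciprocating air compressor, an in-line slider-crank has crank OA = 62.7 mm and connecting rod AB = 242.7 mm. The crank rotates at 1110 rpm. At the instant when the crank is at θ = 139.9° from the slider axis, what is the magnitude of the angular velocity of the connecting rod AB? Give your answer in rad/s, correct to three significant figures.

ω = 116.2 rad/s (converted from 1110 rpm).
The rod makes angle φ with the slider axis where L sinφ = r sinθ; differentiating, L cosφ·φ̇ = r ω cosθ.
L cosφ = √(L² − r² sin²θ) = 0.23932 m.
|ω_rod| = r ω |cosθ| / √(L² − r² sin²θ) = 0.0627·116.2·0.76492/0.23932 = 23.295 rad/s.

23.3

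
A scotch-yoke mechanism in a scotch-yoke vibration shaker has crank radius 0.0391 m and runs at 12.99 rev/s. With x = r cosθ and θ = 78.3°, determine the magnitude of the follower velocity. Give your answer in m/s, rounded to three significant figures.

ω = 81.62 rad/s (from 12.99 rev/s).
x = r cosθ ⇒ ẋ = −rω sinθ.
|v| = rω|sinθ| = 0.0391·81.62·|sin 78.3°| = 3.125 m/s.

3.12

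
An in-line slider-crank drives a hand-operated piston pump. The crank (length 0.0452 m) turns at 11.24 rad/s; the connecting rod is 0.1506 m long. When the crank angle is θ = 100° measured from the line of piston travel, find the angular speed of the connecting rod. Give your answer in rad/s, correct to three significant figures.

ω = 11.24 rad/s
The rod makes angle φ with the slider axis where L sinφ = r sinθ; differentiating, L cosφ·φ̇ = r ω cosθ.
L cosφ = √(L² − r² sin²θ) = 0.14387 m.
|ω_rod| = r ω |cosθ| / √(L² − r² sin²θ) = 0.0452·11.24·0.17365/0.14387 = 0.6132 rad/s.

0.613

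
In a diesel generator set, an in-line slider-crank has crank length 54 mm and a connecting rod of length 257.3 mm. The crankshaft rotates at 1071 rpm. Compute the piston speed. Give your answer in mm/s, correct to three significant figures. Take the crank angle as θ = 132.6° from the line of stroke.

3820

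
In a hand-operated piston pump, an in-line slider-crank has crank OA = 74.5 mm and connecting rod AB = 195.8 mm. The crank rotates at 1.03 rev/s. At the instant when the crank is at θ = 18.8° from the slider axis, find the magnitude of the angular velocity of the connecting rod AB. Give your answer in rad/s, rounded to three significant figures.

2.35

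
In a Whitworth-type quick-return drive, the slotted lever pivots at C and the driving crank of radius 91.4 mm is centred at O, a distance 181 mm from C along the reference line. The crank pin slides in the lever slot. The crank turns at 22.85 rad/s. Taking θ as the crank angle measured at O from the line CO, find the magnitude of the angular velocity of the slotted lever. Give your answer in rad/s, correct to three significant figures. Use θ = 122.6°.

ω = 22.85 rad/s
Crank pin A relative to C: A = (d + r cosθ, r sinθ); lever angle φ = atan2(r sinθ, d + r cosθ).
Differentiating tanφ: φ̇ = rω(d cosθ + r)/(d² + r² + 2dr cosθ).
d² + r² + 2dr cosθ = |CA|² = 0.0232888 m²;  d cosθ + r = -0.0061175 m.
|ω_lever| = |0.0914·22.85·-0.0061175| / 0.0232888 = 0.54861 rad/s.

0.549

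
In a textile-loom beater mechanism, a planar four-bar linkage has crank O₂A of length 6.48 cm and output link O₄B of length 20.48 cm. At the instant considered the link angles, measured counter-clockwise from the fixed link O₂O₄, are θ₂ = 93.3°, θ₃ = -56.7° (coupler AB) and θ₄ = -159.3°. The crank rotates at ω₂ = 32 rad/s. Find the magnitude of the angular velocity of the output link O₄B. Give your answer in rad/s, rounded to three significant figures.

ω₂ = 32 rad/s
Differentiating the loop-closure r₂e^{iθ₂}+r₃e^{iθ₃}=r₁+r₄e^{iθ₄} gives r₂ω₂e^{iθ₂}+r₃ω₃e^{iθ₃}=r₄ω₄e^{iθ₄}.
Eliminating the other unknown: ω₄ = r₂ω₂ sin(θ₂−θ₃) / [r₄ sin(θ₄−θ₃)].
Numerator sine = +0.50000; denominator sine = -0.97592.
Result = 0.0648·32·(+0.50000) / (0.2048·(-0.97592)) = -5.1874 rad/s; magnitude 5.1874 rad/s.

5.19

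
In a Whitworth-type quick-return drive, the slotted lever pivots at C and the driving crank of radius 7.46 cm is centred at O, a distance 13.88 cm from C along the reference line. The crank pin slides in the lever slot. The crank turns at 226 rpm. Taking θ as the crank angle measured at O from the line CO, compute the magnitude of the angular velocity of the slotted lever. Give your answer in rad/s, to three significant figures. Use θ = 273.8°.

5.65

ω = 23.67 rad/s (from 226 rpm).
Crank pin A relative to C: A = (d + r cosθ, r sinθ); lever angle φ = atan2(r sinθ, d + r cosθ).
Differentiating tanφ: φ̇ = rω(d cosθ + r)/(d² + r² + 2dr cosθ).
d² + r² + 2dr cosθ = |CA|² = 0.0262031 m²;  d cosθ + r = +0.083799 m.
|ω_lever| = |0.0746·23.67·+0.083799| / 0.0262031 = 5.6463 rad/s.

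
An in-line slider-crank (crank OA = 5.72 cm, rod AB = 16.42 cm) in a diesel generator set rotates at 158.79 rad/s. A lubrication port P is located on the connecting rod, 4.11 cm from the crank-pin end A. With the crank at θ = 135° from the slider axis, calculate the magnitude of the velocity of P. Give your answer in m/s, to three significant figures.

7.70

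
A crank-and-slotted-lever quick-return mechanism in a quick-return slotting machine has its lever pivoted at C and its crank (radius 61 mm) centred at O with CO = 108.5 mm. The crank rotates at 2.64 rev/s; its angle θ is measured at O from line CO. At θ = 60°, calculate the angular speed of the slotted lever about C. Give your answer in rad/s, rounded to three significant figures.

5.27

ω = 16.59 rad/s (from 2.64 rev/s).
Crank pin A relative to C: A = (d + r cosθ, r sinθ); lever angle φ = atan2(r sinθ, d + r cosθ).
Differentiating tanφ: φ̇ = rω(d cosθ + r)/(d² + r² + 2dr cosθ).
d² + r² + 2dr cosθ = |CA|² = 0.0221117 m²;  d cosθ + r = +0.11525 m.
|ω_lever| = |0.061·16.59·+0.11525| / 0.0221117 = 5.2739 rad/s.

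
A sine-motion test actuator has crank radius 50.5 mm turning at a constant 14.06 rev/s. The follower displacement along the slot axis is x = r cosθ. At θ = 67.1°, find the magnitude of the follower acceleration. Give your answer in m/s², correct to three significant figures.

153

ω = 88.34 rad/s (from 14.06 rev/s).
x = r cosθ ⇒ ẍ = −rω² cosθ (ω constant).
|a| = rω²|cosθ| = 0.0505·(88.34)²·|cos 67.1°| = 153.36 m/s².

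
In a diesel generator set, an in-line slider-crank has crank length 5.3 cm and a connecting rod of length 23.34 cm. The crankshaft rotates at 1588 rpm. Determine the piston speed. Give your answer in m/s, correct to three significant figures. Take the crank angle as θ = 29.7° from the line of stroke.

5.23

ω = 2π·1588/60 = 166.3 rad/s
For an in-line slider-crank, x = r cosθ + √(L² − r² sin²θ), so v = −rω sinθ·[1 + r cosθ/√(L² − r² sin²θ)].
With r = 0.053 m, L = 0.2334 m, θ = 29.7°: √(L² − r² sin²θ) = 0.23192 m.
v = −0.053·166.3·0.49546·[1 + 0.053·0.86863/0.23192] = -5.2336 m/s.
|v| = 5.2336 m/s.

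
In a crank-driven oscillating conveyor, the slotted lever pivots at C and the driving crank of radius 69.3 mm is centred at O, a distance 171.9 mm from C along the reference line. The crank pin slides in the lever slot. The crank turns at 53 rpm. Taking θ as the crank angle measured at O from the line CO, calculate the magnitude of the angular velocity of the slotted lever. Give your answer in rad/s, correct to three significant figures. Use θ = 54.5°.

1.35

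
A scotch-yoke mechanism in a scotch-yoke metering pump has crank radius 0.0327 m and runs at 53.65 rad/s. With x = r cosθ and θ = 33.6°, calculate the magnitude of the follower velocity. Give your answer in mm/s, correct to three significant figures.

971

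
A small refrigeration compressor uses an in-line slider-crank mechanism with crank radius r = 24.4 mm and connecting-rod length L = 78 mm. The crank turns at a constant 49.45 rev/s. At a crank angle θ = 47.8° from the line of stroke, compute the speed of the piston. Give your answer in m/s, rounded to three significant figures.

6.83

ω = 2π·49.5 = 310.7 rad/s
For an in-line slider-crank, x = r cosθ + √(L² − r² sin²θ), so v = −rω sinθ·[1 + r cosθ/√(L² − r² sin²θ)].
With r = 0.0244 m, L = 0.078 m, θ = 47.8°: √(L² − r² sin²θ) = 0.075877 m.
v = −0.0244·310.7·0.74080·[1 + 0.0244·0.67172/0.075877] = -6.8293 m/s.
|v| = 6.8293 m/s.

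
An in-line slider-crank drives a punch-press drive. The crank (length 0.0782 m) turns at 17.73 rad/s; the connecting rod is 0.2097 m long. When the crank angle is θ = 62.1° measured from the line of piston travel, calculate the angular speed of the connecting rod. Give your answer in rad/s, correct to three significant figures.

ω = 17.73 rad/s
The rod makes angle φ with the slider axis where L sinφ = r sinθ; differentiating, L cosφ·φ̇ = r ω cosθ.
L cosφ = √(L² − r² sin²θ) = 0.19798 m.
|ω_rod| = r ω |cosθ| / √(L² − r² sin²θ) = 0.0782·17.73·0.46793/0.19798 = 3.2769 rad/s.

3.28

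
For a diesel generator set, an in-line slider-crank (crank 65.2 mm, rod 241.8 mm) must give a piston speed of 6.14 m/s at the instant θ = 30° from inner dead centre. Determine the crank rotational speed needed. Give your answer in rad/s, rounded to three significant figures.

For an in-line slider-crank, |v_piston| = rω|sinθ|·[1 + r cosθ/√(L² − r² sin²θ)].
With r = 0.0652 m, L = 0.2418 m, θ = 30°: the bracketed kinematic factor |dx/dθ| = 0.040283 m.
ω = v/|dx/dθ| = 6.14/0.040283 = 152.42 rad/s.

152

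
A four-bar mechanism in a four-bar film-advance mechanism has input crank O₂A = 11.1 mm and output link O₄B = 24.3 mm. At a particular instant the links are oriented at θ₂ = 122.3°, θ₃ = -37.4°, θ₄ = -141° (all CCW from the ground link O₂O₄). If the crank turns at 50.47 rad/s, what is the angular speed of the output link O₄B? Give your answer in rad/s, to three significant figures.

8.23

ω₂ = 50.47 rad/s
Differentiating the loop-closure r₂e^{iθ₂}+r₃e^{iθ₃}=r₁+r₄e^{iθ₄} gives r₂ω₂e^{iθ₂}+r₃ω₃e^{iθ₃}=r₄ω₄e^{iθ₄}.
Eliminating the other unknown: ω₄ = r₂ω₂ sin(θ₂−θ₃) / [r₄ sin(θ₄−θ₃)].
Numerator sine = +0.34694; denominator sine = -0.97196.
Result = 0.0111·50.47·(+0.34694) / (0.0243·(-0.97196)) = -8.2291 rad/s; magnitude 8.2291 rad/s.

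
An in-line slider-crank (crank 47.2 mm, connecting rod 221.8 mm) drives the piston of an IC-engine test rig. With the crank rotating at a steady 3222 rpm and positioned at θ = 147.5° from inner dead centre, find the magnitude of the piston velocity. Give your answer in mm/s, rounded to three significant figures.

7010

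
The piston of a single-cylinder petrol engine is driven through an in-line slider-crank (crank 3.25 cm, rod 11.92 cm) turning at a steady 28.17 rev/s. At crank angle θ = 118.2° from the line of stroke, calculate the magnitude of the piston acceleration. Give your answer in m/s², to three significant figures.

635

ω = 2π·28.2 = 177 rad/s
x(θ) = r cosθ + √(L² − r² sin²θ); with ω constant, a = ω²·d²x/dθ².
d²x/dθ² = −r cosθ − r²(cos2θ)/√u − r⁴ sin²2θ/(4u^{3/2}),  u = L² − r² sin²θ = 0.0133883 m².
Substituting r = 0.0325 m, L = 0.1192 m, θ = 118.2°: d²x/dθ² = +0.020285 m.
a = ω²·d²x/dθ² = (177)²·(+0.020285) = +635.48 m/s²;  |a| = 635.48 m/s².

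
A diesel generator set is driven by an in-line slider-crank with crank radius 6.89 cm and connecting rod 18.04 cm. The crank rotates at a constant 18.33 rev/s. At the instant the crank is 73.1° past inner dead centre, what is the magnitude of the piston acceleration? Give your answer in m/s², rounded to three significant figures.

ω = 2π·18.3 = 115.2 rad/s
x(θ) = r cosθ + √(L² − r² sin²θ); with ω constant, a = ω²·d²x/dθ².
d²x/dθ² = −r cosθ − r²(cos2θ)/√u − r⁴ sin²2θ/(4u^{3/2}),  u = L² − r² sin²θ = 0.0281981 m².
Substituting r = 0.0689 m, L = 0.1804 m, θ = 73.1°: d²x/dθ² = +0.0030945 m.
a = ω²·d²x/dθ² = (115.2)²·(+0.0030945) = +41.046 m/s²;  |a| = 41.046 m/s².

41.0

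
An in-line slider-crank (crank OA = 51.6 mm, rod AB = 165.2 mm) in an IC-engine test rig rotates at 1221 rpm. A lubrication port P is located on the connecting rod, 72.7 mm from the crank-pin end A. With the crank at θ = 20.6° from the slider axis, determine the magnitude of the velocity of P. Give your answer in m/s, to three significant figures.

4.34

ω = 127.9 rad/s.  Crank-pin speed |V_A| = rω = 6.5977 m/s, perpendicular to OA.
Rod angle: sinφ = −(r/L) sinθ ⇒ φ = -6.309°; ω_rod = −rω cosθ/√(L²−r²sin²θ) = -37.612 rad/s.
V_P = V_A + ω_rod × AP, with AP = 0.0727 m along the rod.
Components: V_Px = −rω sinθ − a·ω_rod·sinφ = -2.6219 m/s;  V_Py = rω cosθ + a·ω_rod·cosφ = +3.458 m/s.
|V_P| = √(V_Px² + V_Py²) = 4.3396 m/s.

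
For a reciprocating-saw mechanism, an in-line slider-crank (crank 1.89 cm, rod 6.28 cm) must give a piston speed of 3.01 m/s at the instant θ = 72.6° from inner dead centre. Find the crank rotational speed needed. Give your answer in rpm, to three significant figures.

For an in-line slider-crank, |v_piston| = rω|sinθ|·[1 + r cosθ/√(L² − r² sin²θ)].
With r = 0.0189 m, L = 0.0628 m, θ = 72.6°: the bracketed kinematic factor |dx/dθ| = 0.01973 m.
ω = v/|dx/dθ| = 3.01/0.01973 = 152.56 rad/s.
N = 60ω/(2π) = 1456.9 rpm.

1460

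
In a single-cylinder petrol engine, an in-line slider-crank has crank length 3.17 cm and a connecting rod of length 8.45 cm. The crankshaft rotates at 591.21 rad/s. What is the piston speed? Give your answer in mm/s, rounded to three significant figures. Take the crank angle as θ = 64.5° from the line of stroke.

19800

ω = 591.2 rad/s
For an in-line slider-crank, x = r cosθ + √(L² − r² sin²θ), so v = −rω sinθ·[1 + r cosθ/√(L² − r² sin²θ)].
With r = 0.0317 m, L = 0.0845 m, θ = 64.5°: √(L² − r² sin²θ) = 0.079509 m.
v = −0.0317·591.2·0.90259·[1 + 0.0317·0.43051/0.079509] = -19.819 m/s.
|v| = 19.819 m/s = 19819 mm/s.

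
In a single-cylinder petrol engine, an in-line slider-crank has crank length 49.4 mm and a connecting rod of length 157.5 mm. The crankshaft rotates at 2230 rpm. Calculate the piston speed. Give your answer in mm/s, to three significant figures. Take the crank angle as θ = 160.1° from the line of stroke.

2760

ω = 2π·2230/60 = 233.5 rad/s
For an in-line slider-crank, x = r cosθ + √(L² − r² sin²θ), so v = −rω sinθ·[1 + r cosθ/√(L² − r² sin²θ)].
With r = 0.0494 m, L = 0.1575 m, θ = 160.1°: √(L² − r² sin²θ) = 0.1566 m.
v = −0.0494·233.5·0.34038·[1 + 0.0494·-0.94029/0.1566] = -2.7619 m/s.
|v| = 2.7619 m/s = 2761.9 mm/s.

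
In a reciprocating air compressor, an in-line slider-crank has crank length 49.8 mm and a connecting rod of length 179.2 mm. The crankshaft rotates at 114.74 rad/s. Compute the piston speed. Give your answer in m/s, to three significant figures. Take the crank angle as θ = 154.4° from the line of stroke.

ω = 114.7 rad/s
For an in-line slider-crank, x = r cosθ + √(L² − r² sin²θ), so v = −rω sinθ·[1 + r cosθ/√(L² − r² sin²θ)].
With r = 0.0498 m, L = 0.1792 m, θ = 154.4°: √(L² − r² sin²θ) = 0.1779 m.
v = −0.0498·114.7·0.43209·[1 + 0.0498·-0.90183/0.1779] = -1.8457 m/s.
|v| = 1.8457 m/s.

1.85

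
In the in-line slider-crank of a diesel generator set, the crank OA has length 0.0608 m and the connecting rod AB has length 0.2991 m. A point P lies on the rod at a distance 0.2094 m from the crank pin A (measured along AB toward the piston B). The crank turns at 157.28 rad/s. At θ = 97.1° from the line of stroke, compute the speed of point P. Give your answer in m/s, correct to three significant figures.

9.33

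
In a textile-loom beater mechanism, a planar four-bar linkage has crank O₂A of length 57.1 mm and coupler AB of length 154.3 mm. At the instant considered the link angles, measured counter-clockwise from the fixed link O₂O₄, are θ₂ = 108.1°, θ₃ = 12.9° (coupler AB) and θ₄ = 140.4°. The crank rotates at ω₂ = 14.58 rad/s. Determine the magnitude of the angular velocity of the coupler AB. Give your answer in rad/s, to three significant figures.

3.63

ω₂ = 14.58 rad/s
Differentiating the loop-closure r₂e^{iθ₂}+r₃e^{iθ₃}=r₁+r₄e^{iθ₄} gives r₂ω₂e^{iθ₂}+r₃ω₃e^{iθ₃}=r₄ω₄e^{iθ₄}.
Eliminating the other unknown: ω₃ = r₂ω₂ sin(θ₄−θ₂) / [r₃ sin(θ₃−θ₄)].
Numerator sine = +0.53435; denominator sine = -0.79335.
Result = 0.0571·14.58·(+0.53435) / (0.1543·(-0.79335)) = -3.634 rad/s; magnitude 3.634 rad/s.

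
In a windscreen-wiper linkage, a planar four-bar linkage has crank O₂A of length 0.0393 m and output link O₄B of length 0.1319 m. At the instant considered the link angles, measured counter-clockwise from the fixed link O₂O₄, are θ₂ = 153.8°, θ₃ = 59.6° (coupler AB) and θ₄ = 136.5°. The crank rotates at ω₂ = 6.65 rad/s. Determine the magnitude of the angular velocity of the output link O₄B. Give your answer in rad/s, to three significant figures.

2.03

ω₂ = 6.65 rad/s
Differentiating the loop-closure r₂e^{iθ₂}+r₃e^{iθ₃}=r₁+r₄e^{iθ₄} gives r₂ω₂e^{iθ₂}+r₃ω₃e^{iθ₃}=r₄ω₄e^{iθ₄}.
Eliminating the other unknown: ω₄ = r₂ω₂ sin(θ₂−θ₃) / [r₄ sin(θ₄−θ₃)].
Numerator sine = +0.99731; denominator sine = +0.97398.
Result = 0.0393·6.65·(+0.99731) / (0.1319·(+0.97398)) = +2.0289 rad/s; magnitude 2.0289 rad/s.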